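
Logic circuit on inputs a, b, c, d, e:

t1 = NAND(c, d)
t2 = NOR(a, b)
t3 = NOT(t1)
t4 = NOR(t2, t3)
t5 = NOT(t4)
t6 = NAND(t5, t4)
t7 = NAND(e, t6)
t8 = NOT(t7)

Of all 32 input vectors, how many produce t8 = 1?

t8 = NOT(t7) must be 1, so t7 = 0.
t7 = NAND(e, t6) must be 0, so both e = 1 and t6 = 1.
t6 = NAND(t5, t4) must be 1, so at least one of t5, t4 is 0.
Enumerating the 32 input combinations, 16 give t8 = 1 and 16 give t8 = 0.

16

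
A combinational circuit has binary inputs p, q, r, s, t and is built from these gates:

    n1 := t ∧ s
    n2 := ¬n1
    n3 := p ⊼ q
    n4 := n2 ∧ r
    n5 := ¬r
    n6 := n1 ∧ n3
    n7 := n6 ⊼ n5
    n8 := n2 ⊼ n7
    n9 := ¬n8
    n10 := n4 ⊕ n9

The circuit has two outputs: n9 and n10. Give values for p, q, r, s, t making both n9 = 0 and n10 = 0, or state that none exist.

p=1, q=1, r=1, s=1, t=1

Check with p=1, q=1, r=1, s=1, t=1:
n1 = t ∧ s = 1 ∧ 1 = 1
n2 = ¬n1 = ¬1 = 0
n3 = p ⊼ q = 1 ⊼ 1 = 0
n4 = n2 ∧ r = 0 ∧ 1 = 0
n5 = ¬r = ¬1 = 0
n6 = n1 ∧ n3 = 1 ∧ 0 = 0
n7 = n6 ⊼ n5 = 0 ⊼ 0 = 1
n8 = n2 ⊼ n7 = 0 ⊼ 1 = 1
n9 = ¬n8 = ¬1 = 0
n10 = n4 ⊕ n9 = 0 ⊕ 0 = 0
So n9 = 0 and n10 = 0.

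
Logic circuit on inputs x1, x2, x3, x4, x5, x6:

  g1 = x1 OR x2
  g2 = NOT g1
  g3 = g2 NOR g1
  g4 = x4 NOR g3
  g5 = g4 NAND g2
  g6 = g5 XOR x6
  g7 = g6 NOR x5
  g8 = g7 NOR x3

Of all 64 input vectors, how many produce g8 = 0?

40

g8 = g7 NOR x3 must be 0, so at least one of g7, x3 is 1.
Enumerating the 64 input combinations, 40 give g8 = 0 and 24 give g8 = 1.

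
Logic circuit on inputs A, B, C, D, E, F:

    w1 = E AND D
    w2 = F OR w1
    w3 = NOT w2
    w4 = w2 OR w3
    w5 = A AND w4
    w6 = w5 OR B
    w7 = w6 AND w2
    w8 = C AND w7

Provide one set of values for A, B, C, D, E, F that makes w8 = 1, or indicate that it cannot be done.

w8 = C AND w7 must be 1, so both C = 1 and w7 = 1.
w7 = w6 AND w2 must be 1, so both w6 = 1 and w2 = 1.
w6 = w5 OR B must be 1, so at least one of w5, B is 1.
Check with A=1 B=1 C=1 D=0 E=0 F=1:
w1 = E AND D = 0 AND 0 = 0
w2 = F OR w1 = 1 OR 0 = 1
w3 = NOT w2 = NOT 1 = 0
w4 = w2 OR w3 = 1 OR 0 = 1
w5 = A AND w4 = 1 AND 1 = 1
w6 = w5 OR B = 1 OR 1 = 1
w7 = w6 AND w2 = 1 AND 1 = 1
w8 = C AND w7 = 1 AND 1 = 1
So w8 = 1 as required.

A=1 B=1 C=1 D=0 E=0 F=1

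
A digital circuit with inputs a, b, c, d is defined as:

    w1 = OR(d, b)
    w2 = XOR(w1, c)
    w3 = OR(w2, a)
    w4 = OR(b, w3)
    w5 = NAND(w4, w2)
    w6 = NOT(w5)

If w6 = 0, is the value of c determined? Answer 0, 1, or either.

Both values of c occur among assignments with w6 = 0:
  c=0: a=0, b=0, c=0, d=0
  c=1: a=0, b=0, c=1, d=1

either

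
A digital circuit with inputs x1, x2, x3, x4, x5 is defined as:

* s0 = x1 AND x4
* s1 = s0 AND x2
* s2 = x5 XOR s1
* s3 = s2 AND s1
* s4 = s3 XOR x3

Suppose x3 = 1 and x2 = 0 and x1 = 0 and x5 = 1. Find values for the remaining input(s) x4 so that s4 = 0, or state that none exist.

With x3 = 1 and x2 = 0 and x1 = 0 and x5 = 1 fixed, none of the 2 settings of x4 give s4 = 0.
For example, with x4=1:
s0 = x1 AND x4 = 0 AND 1 = 0
s1 = s0 AND x2 = 0 AND 0 = 0
s2 = x5 XOR s1 = 1 XOR 0 = 1
s3 = s2 AND s1 = 1 AND 0 = 0
s4 = s3 XOR x3 = 0 XOR 1 = 1
giving s4 = 1 ≠ 0.

no solution exists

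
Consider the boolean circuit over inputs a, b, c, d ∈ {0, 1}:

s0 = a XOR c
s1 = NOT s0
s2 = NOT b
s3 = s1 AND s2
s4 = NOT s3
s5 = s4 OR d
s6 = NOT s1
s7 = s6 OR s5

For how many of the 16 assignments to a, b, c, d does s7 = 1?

s7 = s6 OR s5 must be 1, so at least one of s6, s5 is 1.
Enumerating the 16 input combinations, 14 give s7 = 1 and 2 give s7 = 0.

14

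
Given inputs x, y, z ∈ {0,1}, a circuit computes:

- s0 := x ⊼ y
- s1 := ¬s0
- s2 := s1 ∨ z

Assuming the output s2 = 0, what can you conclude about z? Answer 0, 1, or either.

s2 = s1 ∨ z must be 0, so both s1 = 0 and z = 0.
s1 = ¬s0 must be 0, so s0 = 1.
s0 = x ⊼ y must be 1, so at least one of x, y is 0.
Every assignment with s2 = 0 has z = 0; there are 3 such assignment(s).
  x=0, y=0, z=0
  x=0, y=1, z=0
  x=1, y=0, z=0

0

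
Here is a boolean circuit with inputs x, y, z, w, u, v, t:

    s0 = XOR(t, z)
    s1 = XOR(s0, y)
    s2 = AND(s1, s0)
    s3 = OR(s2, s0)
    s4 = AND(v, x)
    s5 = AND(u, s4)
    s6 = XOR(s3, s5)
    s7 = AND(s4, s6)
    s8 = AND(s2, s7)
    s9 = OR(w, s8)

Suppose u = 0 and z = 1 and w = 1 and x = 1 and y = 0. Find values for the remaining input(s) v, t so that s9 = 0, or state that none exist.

no solution exists

With u = 0 and z = 1 and w = 1 and x = 1 and y = 0 fixed, none of the 4 settings of v, t give s9 = 0.
For example, with v=1, t=1:
s0 = XOR(t, z) = XOR(1, 1) = 0
s1 = XOR(s0, y) = XOR(0, 0) = 0
s2 = AND(s1, s0) = AND(0, 0) = 0
s3 = OR(s2, s0) = OR(0, 0) = 0
s4 = AND(v, x) = AND(1, 1) = 1
s5 = AND(u, s4) = AND(0, 1) = 0
s6 = XOR(s3, s5) = XOR(0, 0) = 0
s7 = AND(s4, s6) = AND(1, 0) = 0
s8 = AND(s2, s7) = AND(0, 0) = 0
s9 = OR(w, s8) = OR(1, 0) = 1
giving s9 = 1 ≠ 0.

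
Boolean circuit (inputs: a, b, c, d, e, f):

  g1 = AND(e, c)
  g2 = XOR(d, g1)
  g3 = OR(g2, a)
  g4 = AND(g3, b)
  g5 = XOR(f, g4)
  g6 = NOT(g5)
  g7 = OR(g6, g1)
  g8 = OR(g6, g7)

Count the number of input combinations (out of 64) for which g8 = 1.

40

g8 = OR(g6, g7) must be 1, so at least one of g6, g7 is 1.
Enumerating the 64 input combinations, 40 give g8 = 1 and 24 give g8 = 0.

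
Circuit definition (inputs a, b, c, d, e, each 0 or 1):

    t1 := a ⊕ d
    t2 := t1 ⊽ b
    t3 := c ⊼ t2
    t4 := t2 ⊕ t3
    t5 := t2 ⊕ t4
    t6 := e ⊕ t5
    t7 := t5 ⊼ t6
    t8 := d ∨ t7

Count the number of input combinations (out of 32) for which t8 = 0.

7

t8 = d ∨ t7 must be 0, so both d = 0 and t7 = 0.
t7 = t5 ⊼ t6 must be 0, so both t5 = 1 and t6 = 1.
Enumerating the 32 input combinations, 7 give t8 = 0 and 25 give t8 = 1.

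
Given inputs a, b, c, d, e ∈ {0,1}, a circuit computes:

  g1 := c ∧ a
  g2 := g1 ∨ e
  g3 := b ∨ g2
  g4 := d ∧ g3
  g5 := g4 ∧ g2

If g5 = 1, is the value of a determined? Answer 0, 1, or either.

either

Both values of a occur among assignments with g5 = 1:
  a=0: a=0, b=0, c=0, d=1, e=1
  a=1: a=1, b=0, c=0, d=1, e=1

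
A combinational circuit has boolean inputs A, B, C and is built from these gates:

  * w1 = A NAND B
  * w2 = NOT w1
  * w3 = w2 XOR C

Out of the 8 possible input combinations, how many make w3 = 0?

w3 = w2 XOR C must be 0, so w2 and C are equal.
Enumerating the 8 input combinations, 4 give w3 = 0 and 4 give w3 = 1.

4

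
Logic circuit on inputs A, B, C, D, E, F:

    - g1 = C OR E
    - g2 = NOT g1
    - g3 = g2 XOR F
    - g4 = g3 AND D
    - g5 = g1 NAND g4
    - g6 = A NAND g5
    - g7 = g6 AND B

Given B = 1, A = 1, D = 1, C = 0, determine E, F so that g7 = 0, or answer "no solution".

Check with B = 1, A = 1, D = 1, C = 0 and E=0, F=1:
g1 = C OR E = 0 OR 0 = 0
g2 = NOT g1 = NOT 0 = 1
g3 = g2 XOR F = 1 XOR 1 = 0
g4 = g3 AND D = 0 AND 1 = 0
g5 = g1 NAND g4 = 0 NAND 0 = 1
g6 = A NAND g5 = 1 NAND 1 = 0
g7 = g6 AND B = 0 AND 1 = 0
So g7 = 0.

E=0, F=1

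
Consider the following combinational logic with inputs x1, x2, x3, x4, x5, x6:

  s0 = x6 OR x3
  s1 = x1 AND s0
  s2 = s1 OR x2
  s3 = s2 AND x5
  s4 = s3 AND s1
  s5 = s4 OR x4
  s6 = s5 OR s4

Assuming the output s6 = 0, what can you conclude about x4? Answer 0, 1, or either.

s6 = s5 OR s4 must be 0, so both s5 = 0 and s4 = 0.
Every assignment with s6 = 0 has x4 = 0; there are 26 such assignment(s).

0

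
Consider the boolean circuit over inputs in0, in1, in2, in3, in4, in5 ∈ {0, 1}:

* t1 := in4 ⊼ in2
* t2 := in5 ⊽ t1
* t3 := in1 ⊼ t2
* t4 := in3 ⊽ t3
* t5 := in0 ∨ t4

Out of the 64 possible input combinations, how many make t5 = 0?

31

t5 = in0 ∨ t4 must be 0, so both in0 = 0 and t4 = 0.
Enumerating the 64 input combinations, 31 give t5 = 0 and 33 give t5 = 1.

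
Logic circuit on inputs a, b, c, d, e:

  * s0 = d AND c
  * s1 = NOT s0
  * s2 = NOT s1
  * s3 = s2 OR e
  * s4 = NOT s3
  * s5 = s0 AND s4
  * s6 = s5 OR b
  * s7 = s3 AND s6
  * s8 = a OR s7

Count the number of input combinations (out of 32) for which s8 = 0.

s8 = a OR s7 must be 0, so both a = 0 and s7 = 0.
s7 = s3 AND s6 must be 0, so at least one of s3, s6 is 0.
Enumerating the 32 input combinations, 11 give s8 = 0 and 21 give s8 = 1.

11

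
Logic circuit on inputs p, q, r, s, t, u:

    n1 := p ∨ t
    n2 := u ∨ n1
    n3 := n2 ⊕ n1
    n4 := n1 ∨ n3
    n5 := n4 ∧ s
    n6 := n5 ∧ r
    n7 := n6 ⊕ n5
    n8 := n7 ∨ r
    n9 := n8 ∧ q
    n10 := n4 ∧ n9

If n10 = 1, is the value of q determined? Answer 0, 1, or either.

n10 = n4 ∧ n9 must be 1, so both n4 = 1 and n9 = 1.
n4 = n1 ∨ n3 must be 1, so at least one of n1, n3 is 1.
Every assignment with n10 = 1 has q = 1; there are 21 such assignment(s).

1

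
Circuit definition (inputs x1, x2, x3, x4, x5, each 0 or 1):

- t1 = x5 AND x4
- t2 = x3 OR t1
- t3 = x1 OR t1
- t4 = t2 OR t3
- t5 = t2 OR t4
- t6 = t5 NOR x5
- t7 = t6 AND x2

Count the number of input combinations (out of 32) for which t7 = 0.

t7 = t6 AND x2 must be 0, so at least one of t6, x2 is 0.
Enumerating the 32 input combinations, 30 give t7 = 0 and 2 give t7 = 1.

30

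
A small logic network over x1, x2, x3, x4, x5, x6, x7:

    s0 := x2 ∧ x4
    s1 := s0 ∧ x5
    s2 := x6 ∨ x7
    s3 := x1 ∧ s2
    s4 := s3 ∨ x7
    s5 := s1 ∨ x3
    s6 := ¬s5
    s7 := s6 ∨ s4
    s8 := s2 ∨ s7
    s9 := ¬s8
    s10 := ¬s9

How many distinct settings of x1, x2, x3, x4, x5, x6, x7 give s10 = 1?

110

s10 = ¬s9 must be 1, so s9 = 0.
s9 = ¬s8 must be 0, so s8 = 1.
s8 = s2 ∨ s7 must be 1, so at least one of s2, s7 is 1.
Enumerating the 128 input combinations, 110 give s10 = 1 and 18 give s10 = 0.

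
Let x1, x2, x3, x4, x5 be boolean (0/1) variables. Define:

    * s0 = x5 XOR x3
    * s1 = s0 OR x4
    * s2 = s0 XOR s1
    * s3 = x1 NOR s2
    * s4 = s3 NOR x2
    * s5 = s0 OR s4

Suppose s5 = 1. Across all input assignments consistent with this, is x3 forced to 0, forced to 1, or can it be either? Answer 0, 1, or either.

Both values of x3 occur among assignments with s5 = 1:
  x3=0: x1=0, x2=0, x3=0, x4=0, x5=1
  x3=1: x1=0, x2=0, x3=1, x4=0, x5=0

either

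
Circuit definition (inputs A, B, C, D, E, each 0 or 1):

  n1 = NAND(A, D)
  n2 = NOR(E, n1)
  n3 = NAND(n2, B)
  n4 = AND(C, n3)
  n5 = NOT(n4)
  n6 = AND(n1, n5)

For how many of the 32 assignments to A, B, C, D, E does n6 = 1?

n6 = AND(n1, n5) must be 1, so both n1 = 1 and n5 = 1.
n1 = NAND(A, D) must be 1, so at least one of A, D is 0.
Enumerating the 32 input combinations, 12 give n6 = 1 and 20 give n6 = 0.

12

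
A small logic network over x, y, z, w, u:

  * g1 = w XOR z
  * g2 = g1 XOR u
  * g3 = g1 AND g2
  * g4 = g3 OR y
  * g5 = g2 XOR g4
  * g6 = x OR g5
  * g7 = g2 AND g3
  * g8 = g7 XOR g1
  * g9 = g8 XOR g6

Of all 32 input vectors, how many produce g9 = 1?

g9 = g8 XOR g6 must be 1, so g8 and g6 differ.
Enumerating the 32 input combinations, 18 give g9 = 1 and 14 give g9 = 0.

18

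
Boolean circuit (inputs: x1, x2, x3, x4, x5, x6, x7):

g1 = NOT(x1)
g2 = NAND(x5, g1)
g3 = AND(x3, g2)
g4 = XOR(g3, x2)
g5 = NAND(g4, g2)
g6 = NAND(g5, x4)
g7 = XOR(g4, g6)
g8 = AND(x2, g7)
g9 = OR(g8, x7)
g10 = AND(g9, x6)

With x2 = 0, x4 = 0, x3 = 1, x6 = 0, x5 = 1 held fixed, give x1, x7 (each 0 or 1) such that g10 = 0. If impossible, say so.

Check with x2 = 0, x4 = 0, x3 = 1, x6 = 0, x5 = 1 and x1=1, x7=1:
g1 = NOT(x1) = NOT 1 = 0
g2 = NAND(x5, g1) = NAND(1, 0) = 1
g3 = AND(x3, g2) = AND(1, 1) = 1
g4 = XOR(g3, x2) = XOR(1, 0) = 1
g5 = NAND(g4, g2) = NAND(1, 1) = 0
g6 = NAND(g5, x4) = NAND(0, 0) = 1
g7 = XOR(g4, g6) = XOR(1, 1) = 0
g8 = AND(x2, g7) = AND(0, 0) = 0
g9 = OR(g8, x7) = OR(0, 1) = 1
g10 = AND(g9, x6) = AND(1, 0) = 0
So g10 = 0.

x1=1, x7=1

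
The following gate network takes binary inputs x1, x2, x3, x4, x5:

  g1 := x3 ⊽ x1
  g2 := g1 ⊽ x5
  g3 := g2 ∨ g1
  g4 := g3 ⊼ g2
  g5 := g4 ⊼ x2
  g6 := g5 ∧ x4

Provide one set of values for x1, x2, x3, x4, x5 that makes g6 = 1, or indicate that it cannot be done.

x1=0, x2=0, x3=0, x4=1, x5=1

g6 = g5 ∧ x4 must be 1, so both g5 = 1 and x4 = 1.
g5 = g4 ⊼ x2 must be 1, so at least one of g4, x2 is 0.
Check with x1=0, x2=0, x3=0, x4=1, x5=1:
g1 = x3 ⊽ x1 = 0 ⊽ 0 = 1
g2 = g1 ⊽ x5 = 1 ⊽ 1 = 0
g3 = g2 ∨ g1 = 0 ∨ 1 = 1
g4 = g3 ⊼ g2 = 1 ⊼ 0 = 1
g5 = g4 ⊼ x2 = 1 ⊼ 0 = 1
g6 = g5 ∧ x4 = 1 ∧ 1 = 1
So g6 = 1 as required.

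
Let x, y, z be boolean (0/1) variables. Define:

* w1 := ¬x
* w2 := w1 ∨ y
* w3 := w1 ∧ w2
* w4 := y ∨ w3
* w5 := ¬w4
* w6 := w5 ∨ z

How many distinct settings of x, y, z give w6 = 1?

5

w6 = w5 ∨ z must be 1, so at least one of w5, z is 1.
Satisfying assignments:
  x=0, y=0, z=1
  x=0, y=1, z=1
  x=1, y=0, z=0
  x=1, y=0, z=1
  x=1, y=1, z=1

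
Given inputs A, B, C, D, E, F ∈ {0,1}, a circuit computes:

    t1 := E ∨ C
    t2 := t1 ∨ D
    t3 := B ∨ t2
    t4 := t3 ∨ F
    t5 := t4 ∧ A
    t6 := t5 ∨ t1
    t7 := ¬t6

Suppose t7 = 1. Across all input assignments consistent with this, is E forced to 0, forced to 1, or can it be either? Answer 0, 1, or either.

t7 = ¬t6 must be 1, so t6 = 0.
t6 = t5 ∨ t1 must be 0, so both t5 = 0 and t1 = 0.
t5 = t4 ∧ A must be 0, so at least one of t4, A is 0.
Every assignment with t7 = 1 has E = 0; there are 9 such assignment(s).

0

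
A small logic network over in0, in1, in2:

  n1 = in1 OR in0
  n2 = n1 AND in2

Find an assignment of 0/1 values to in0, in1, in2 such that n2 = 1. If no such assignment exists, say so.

n2 = n1 AND in2 must be 1, so both n1 = 1 and in2 = 1.
n1 = in1 OR in0 must be 1, so at least one of in1, in0 is 1.
Check with in0=1, in1=0, in2=1:
n1 = in1 OR in0 = 0 OR 1 = 1
n2 = n1 AND in2 = 1 AND 1 = 1
So n2 = 1 as required.

in0=1, in1=0, in2=1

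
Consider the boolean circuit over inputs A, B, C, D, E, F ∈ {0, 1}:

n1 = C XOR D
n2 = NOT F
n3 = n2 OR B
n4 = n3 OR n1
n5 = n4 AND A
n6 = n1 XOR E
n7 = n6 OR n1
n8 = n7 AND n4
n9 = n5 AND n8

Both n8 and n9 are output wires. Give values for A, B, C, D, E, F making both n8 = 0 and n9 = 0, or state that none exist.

A=0 B=1 C=1 D=1 E=0 F=1

Check with A=0 B=1 C=1 D=1 E=0 F=1:
n1 = C XOR D = 1 XOR 1 = 0
n2 = NOT F = NOT 1 = 0
n3 = n2 OR B = 0 OR 1 = 1
n4 = n3 OR n1 = 1 OR 0 = 1
n5 = n4 AND A = 1 AND 0 = 0
n6 = n1 XOR E = 0 XOR 0 = 0
n7 = n6 OR n1 = 0 OR 0 = 0
n8 = n7 AND n4 = 0 AND 1 = 0
n9 = n5 AND n8 = 0 AND 0 = 0
So n8 = 0 and n9 = 0.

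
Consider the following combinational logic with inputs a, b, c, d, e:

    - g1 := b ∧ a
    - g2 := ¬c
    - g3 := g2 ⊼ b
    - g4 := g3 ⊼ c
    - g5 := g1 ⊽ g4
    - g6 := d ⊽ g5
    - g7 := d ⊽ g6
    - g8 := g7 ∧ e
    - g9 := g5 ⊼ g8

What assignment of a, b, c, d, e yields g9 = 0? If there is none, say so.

g9 = g5 ⊼ g8 must be 0, so both g5 = 1 and g8 = 1.
g5 = g1 ⊽ g4 must be 1, so both g1 = 0 and g4 = 0.
Check with a=1, b=0, c=1, d=0, e=1:
g1 = b ∧ a = 0 ∧ 1 = 0
g2 = ¬c = ¬1 = 0
g3 = g2 ⊼ b = 0 ⊼ 0 = 1
g4 = g3 ⊼ c = 1 ⊼ 1 = 0
g5 = g1 ⊽ g4 = 0 ⊽ 0 = 1
g6 = d ⊽ g5 = 0 ⊽ 1 = 0
g7 = d ⊽ g6 = 0 ⊽ 0 = 1
g8 = g7 ∧ e = 1 ∧ 1 = 1
g9 = g5 ⊼ g8 = 1 ⊼ 1 = 0
So g9 = 0 as required.

a=1, b=0, c=1, d=0, e=1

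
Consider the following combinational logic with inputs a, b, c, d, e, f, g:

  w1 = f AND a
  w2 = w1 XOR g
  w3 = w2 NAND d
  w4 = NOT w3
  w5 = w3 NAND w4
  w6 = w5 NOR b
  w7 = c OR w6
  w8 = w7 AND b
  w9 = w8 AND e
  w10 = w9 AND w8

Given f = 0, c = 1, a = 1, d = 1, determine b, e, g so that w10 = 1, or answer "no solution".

b=1, e=1, g=0

w10 = w9 AND w8 must be 1, so both w9 = 1 and w8 = 1.
w9 = w8 AND e must be 1, so both w8 = 1 and e = 1.
Check with f = 0, c = 1, a = 1, d = 1 and b=1, e=1, g=0:
w1 = f AND a = 0 AND 1 = 0
w2 = w1 XOR g = 0 XOR 0 = 0
w3 = w2 NAND d = 0 NAND 1 = 1
w4 = NOT w3 = NOT 1 = 0
w5 = w3 NAND w4 = 1 NAND 0 = 1
w6 = w5 NOR b = 1 NOR 1 = 0
w7 = c OR w6 = 1 OR 0 = 1
w8 = w7 AND b = 1 AND 1 = 1
w9 = w8 AND e = 1 AND 1 = 1
w10 = w9 AND w8 = 1 AND 1 = 1
So w10 = 1.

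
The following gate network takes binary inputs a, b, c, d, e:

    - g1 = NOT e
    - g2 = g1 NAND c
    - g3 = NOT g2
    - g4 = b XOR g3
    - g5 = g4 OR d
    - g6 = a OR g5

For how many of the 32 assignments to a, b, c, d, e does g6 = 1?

28

g6 = a OR g5 must be 1, so at least one of a, g5 is 1.
Enumerating the 32 input combinations, 28 give g6 = 1 and 4 give g6 = 0.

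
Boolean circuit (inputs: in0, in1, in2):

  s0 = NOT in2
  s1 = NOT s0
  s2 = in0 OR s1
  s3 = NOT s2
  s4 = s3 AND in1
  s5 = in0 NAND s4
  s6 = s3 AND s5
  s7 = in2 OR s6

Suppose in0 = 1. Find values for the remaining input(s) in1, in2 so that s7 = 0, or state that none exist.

in1=0, in2=0

s7 = in2 OR s6 must be 0, so both in2 = 0 and s6 = 0.
Check with in0 = 1 and in1=0, in2=0:
s0 = NOT in2 = NOT 0 = 1
s1 = NOT s0 = NOT 1 = 0
s2 = in0 OR s1 = 1 OR 0 = 1
s3 = NOT s2 = NOT 1 = 0
s4 = s3 AND in1 = 0 AND 0 = 0
s5 = in0 NAND s4 = 1 NAND 0 = 1
s6 = s3 AND s5 = 0 AND 1 = 0
s7 = in2 OR s6 = 0 OR 0 = 0
So s7 = 0.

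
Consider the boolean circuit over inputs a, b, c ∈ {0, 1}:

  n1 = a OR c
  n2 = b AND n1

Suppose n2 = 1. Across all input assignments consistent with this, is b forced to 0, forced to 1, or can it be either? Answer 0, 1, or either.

n2 = b AND n1 must be 1, so both b = 1 and n1 = 1.
Every assignment with n2 = 1 has b = 1; there are 3 such assignment(s).
  a=0, b=1, c=1
  a=1, b=1, c=0
  a=1, b=1, c=1

1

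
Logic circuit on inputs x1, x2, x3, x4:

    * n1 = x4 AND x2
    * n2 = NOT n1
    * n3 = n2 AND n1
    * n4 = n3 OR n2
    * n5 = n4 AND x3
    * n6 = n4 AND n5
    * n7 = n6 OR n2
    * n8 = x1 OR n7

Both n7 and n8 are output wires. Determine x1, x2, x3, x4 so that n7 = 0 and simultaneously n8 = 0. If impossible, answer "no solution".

Check with x1=0, x2=1, x3=1, x4=1:
n1 = x4 AND x2 = 1 AND 1 = 1
n2 = NOT n1 = NOT 1 = 0
n3 = n2 AND n1 = 0 AND 1 = 0
n4 = n3 OR n2 = 0 OR 0 = 0
n5 = n4 AND x3 = 0 AND 1 = 0
n6 = n4 AND n5 = 0 AND 0 = 0
n7 = n6 OR n2 = 0 OR 0 = 0
n8 = x1 OR n7 = 0 OR 0 = 0
So n7 = 0 and n8 = 0.

x1=0, x2=1, x3=1, x4=1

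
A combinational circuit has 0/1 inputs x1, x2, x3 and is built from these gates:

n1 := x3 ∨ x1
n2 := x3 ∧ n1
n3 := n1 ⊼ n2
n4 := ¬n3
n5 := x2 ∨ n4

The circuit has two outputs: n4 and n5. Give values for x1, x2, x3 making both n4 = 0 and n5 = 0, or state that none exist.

x1=1, x2=0, x3=0

Check with x1=1, x2=0, x3=0:
n1 = x3 ∨ x1 = 0 ∨ 1 = 1
n2 = x3 ∧ n1 = 0 ∧ 1 = 0
n3 = n1 ⊼ n2 = 1 ⊼ 0 = 1
n4 = ¬n3 = ¬1 = 0
n5 = x2 ∨ n4 = 0 ∨ 0 = 0
So n4 = 0 and n5 = 0.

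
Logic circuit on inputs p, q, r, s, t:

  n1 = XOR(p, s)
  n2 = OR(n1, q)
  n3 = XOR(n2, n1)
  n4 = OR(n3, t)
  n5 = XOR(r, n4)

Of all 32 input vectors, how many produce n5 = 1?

16

n5 = XOR(r, n4) must be 1, so r and n4 differ.
Enumerating the 32 input combinations, 16 give n5 = 1 and 16 give n5 = 0.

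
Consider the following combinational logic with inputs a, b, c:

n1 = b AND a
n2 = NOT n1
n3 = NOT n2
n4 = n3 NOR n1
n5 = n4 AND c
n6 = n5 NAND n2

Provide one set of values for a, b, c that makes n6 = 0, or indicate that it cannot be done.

n6 = n5 NAND n2 must be 0, so both n5 = 1 and n2 = 1.
n5 = n4 AND c must be 1, so both n4 = 1 and c = 1.
Check with a=0, b=1, c=1:
n1 = b AND a = 1 AND 0 = 0
n2 = NOT n1 = NOT 0 = 1
n3 = NOT n2 = NOT 1 = 0
n4 = n3 NOR n1 = 0 NOR 0 = 1
n5 = n4 AND c = 1 AND 1 = 1
n6 = n5 NAND n2 = 1 NAND 1 = 0
So n6 = 0 as required.

a=0, b=1, c=1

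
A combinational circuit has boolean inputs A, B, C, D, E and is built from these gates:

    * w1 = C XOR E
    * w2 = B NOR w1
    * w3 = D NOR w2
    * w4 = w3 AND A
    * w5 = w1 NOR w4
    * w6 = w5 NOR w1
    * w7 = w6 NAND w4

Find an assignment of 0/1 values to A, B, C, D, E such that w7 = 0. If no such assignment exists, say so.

A=1 B=1 C=1 D=0 E=1

w7 = w6 NAND w4 must be 0, so both w6 = 1 and w4 = 1.
w6 = w5 NOR w1 must be 1, so both w5 = 0 and w1 = 0.
w4 = w3 AND A must be 1, so both w3 = 1 and A = 1.
Check with A=1 B=1 C=1 D=0 E=1:
w1 = C XOR E = 1 XOR 1 = 0
w2 = B NOR w1 = 1 NOR 0 = 0
w3 = D NOR w2 = 0 NOR 0 = 1
w4 = w3 AND A = 1 AND 1 = 1
w5 = w1 NOR w4 = 0 NOR 1 = 0
w6 = w5 NOR w1 = 0 NOR 0 = 1
w7 = w6 NAND w4 = 1 NAND 1 = 0
So w7 = 0 as required.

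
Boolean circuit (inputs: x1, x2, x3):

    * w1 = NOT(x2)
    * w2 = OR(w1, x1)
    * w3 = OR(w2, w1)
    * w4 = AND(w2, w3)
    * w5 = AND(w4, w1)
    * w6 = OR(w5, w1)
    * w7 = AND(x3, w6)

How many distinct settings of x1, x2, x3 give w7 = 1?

2

w7 = AND(x3, w6) must be 1, so both x3 = 1 and w6 = 1.
Enumerating the 8 input combinations, 2 give w7 = 1 and 6 give w7 = 0.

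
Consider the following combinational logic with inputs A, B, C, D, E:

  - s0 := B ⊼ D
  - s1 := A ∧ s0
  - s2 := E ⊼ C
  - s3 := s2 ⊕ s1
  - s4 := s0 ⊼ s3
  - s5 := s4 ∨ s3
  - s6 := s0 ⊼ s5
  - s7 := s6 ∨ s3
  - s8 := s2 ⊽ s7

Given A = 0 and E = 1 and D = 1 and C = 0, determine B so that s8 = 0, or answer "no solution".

B=1

Check with A = 0 and E = 1 and D = 1 and C = 0 and B=1:
s0 = B ⊼ D = 1 ⊼ 1 = 0
s1 = A ∧ s0 = 0 ∧ 0 = 0
s2 = E ⊼ C = 1 ⊼ 0 = 1
s3 = s2 ⊕ s1 = 1 ⊕ 0 = 1
s4 = s0 ⊼ s3 = 0 ⊼ 1 = 1
s5 = s4 ∨ s3 = 1 ∨ 1 = 1
s6 = s0 ⊼ s5 = 0 ⊼ 1 = 1
s7 = s6 ∨ s3 = 1 ∨ 1 = 1
s8 = s2 ⊽ s7 = 1 ⊽ 1 = 0
So s8 = 0.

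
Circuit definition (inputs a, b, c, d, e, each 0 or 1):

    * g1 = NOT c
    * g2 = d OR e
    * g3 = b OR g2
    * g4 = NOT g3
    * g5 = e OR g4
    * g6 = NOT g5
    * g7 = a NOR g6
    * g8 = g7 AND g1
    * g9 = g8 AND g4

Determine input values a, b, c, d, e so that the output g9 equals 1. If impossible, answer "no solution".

a=0, b=0, c=0, d=0, e=0

Check with a=0, b=0, c=0, d=0, e=0:
g1 = NOT c = NOT 0 = 1
g2 = d OR e = 0 OR 0 = 0
g3 = b OR g2 = 0 OR 0 = 0
g4 = NOT g3 = NOT 0 = 1
g5 = e OR g4 = 0 OR 1 = 1
g6 = NOT g5 = NOT 1 = 0
g7 = a NOR g6 = 0 NOR 0 = 1
g8 = g7 AND g1 = 1 AND 1 = 1
g9 = g8 AND g4 = 1 AND 1 = 1
So g9 = 1 as required.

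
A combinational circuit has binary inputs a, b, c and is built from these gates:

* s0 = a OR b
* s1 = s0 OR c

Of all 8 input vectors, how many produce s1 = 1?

s1 = s0 OR c must be 1, so at least one of s0, c is 1.
Enumerating the 8 input combinations, 7 give s1 = 1 and 1 give s1 = 0.

7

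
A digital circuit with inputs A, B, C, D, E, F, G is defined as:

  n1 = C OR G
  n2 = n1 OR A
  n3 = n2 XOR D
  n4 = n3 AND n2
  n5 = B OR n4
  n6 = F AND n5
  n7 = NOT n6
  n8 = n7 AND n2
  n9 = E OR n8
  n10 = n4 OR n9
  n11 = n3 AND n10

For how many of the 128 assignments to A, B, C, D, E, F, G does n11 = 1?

n11 = n3 AND n10 must be 1, so both n3 = 1 and n10 = 1.
n3 = n2 XOR D must be 1, so n2 and D differ.
Enumerating the 128 input combinations, 60 give n11 = 1 and 68 give n11 = 0.

60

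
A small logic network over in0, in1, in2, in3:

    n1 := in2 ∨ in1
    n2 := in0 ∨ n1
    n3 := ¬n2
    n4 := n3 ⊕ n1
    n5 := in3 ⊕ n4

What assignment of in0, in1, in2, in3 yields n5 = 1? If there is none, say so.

in0=1 in1=0 in2=1 in3=0

n5 = in3 ⊕ n4 must be 1, so in3 and n4 differ.
Check with in0=1 in1=0 in2=1 in3=0:
n1 = in2 ∨ in1 = 1 ∨ 0 = 1
n2 = in0 ∨ n1 = 1 ∨ 1 = 1
n3 = ¬n2 = ¬1 = 0
n4 = n3 ⊕ n1 = 0 ⊕ 1 = 1
n5 = in3 ⊕ n4 = 0 ⊕ 1 = 1
So n5 = 1 as required.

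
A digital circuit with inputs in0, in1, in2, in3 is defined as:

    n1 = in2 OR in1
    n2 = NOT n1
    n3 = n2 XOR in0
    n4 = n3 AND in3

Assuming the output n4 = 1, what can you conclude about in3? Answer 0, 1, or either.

n4 = n3 AND in3 must be 1, so both n3 = 1 and in3 = 1.
Every assignment with n4 = 1 has in3 = 1; there are 4 such assignment(s).
  in0=0, in1=0, in2=0, in3=1
  in0=1, in1=0, in2=1, in3=1
  in0=1, in1=1, in2=0, in3=1
  in0=1, in1=1, in2=1, in3=1

1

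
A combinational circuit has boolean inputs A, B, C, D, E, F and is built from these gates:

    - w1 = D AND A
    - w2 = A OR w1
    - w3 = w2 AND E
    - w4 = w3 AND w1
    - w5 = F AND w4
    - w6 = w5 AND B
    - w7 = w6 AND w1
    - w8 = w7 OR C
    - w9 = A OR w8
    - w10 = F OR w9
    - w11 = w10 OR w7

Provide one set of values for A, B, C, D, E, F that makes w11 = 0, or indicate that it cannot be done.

A=0, B=0, C=0, D=0, E=1, F=0

w11 = w10 OR w7 must be 0, so both w10 = 0 and w7 = 0.
w10 = F OR w9 must be 0, so both F = 0 and w9 = 0.
w7 = w6 AND w1 must be 0, so at least one of w6, w1 is 0.
Check with A=0, B=0, C=0, D=0, E=1, F=0:
w1 = D AND A = 0 AND 0 = 0
w2 = A OR w1 = 0 OR 0 = 0
w3 = w2 AND E = 0 AND 1 = 0
w4 = w3 AND w1 = 0 AND 0 = 0
w5 = F AND w4 = 0 AND 0 = 0
w6 = w5 AND B = 0 AND 0 = 0
w7 = w6 AND w1 = 0 AND 0 = 0
w8 = w7 OR C = 0 OR 0 = 0
w9 = A OR w8 = 0 OR 0 = 0
w10 = F OR w9 = 0 OR 0 = 0
w11 = w10 OR w7 = 0 OR 0 = 0
So w11 = 0 as required.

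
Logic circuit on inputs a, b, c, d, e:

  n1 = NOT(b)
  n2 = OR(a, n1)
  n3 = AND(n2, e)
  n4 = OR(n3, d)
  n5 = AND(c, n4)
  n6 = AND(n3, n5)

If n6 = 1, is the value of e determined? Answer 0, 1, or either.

n6 = AND(n3, n5) must be 1, so both n3 = 1 and n5 = 1.
n3 = AND(n2, e) must be 1, so both n2 = 1 and e = 1.
Every assignment with n6 = 1 has e = 1; there are 6 such assignment(s).

1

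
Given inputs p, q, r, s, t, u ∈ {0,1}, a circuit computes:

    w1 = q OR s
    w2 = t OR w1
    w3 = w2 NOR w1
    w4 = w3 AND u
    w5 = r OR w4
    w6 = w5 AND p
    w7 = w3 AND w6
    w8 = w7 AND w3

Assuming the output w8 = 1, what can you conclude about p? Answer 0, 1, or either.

1

w8 = w7 AND w3 must be 1, so both w7 = 1 and w3 = 1.
w7 = w3 AND w6 must be 1, so both w3 = 1 and w6 = 1.
Every assignment with w8 = 1 has p = 1; there are 3 such assignment(s).
  p=1, q=0, r=0, s=0, t=0, u=1
  p=1, q=0, r=1, s=0, t=0, u=0
  p=1, q=0, r=1, s=0, t=0, u=1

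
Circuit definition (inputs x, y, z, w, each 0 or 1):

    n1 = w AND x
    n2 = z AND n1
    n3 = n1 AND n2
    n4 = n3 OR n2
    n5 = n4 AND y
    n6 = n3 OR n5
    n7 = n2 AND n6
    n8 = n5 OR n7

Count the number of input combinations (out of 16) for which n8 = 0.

n8 = n5 OR n7 must be 0, so both n5 = 0 and n7 = 0.
n5 = n4 AND y must be 0, so at least one of n4, y is 0.
Enumerating the 16 input combinations, 14 give n8 = 0 and 2 give n8 = 1.

14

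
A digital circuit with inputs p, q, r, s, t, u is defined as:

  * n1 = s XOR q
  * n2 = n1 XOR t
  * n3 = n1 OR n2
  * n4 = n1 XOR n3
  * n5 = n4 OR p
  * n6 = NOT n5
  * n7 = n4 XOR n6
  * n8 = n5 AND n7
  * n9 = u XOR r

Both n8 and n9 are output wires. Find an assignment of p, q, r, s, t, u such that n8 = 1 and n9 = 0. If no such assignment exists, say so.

Check with p=1, q=1, r=1, s=1, t=1, u=1:
n1 = s XOR q = 1 XOR 1 = 0
n2 = n1 XOR t = 0 XOR 1 = 1
n3 = n1 OR n2 = 0 OR 1 = 1
n4 = n1 XOR n3 = 0 XOR 1 = 1
n5 = n4 OR p = 1 OR 1 = 1
n6 = NOT n5 = NOT 1 = 0
n7 = n4 XOR n6 = 1 XOR 0 = 1
n8 = n5 AND n7 = 1 AND 1 = 1
n9 = u XOR r = 1 XOR 1 = 0
So n8 = 1 and n9 = 0.

p=1, q=1, r=1, s=1, t=1, u=1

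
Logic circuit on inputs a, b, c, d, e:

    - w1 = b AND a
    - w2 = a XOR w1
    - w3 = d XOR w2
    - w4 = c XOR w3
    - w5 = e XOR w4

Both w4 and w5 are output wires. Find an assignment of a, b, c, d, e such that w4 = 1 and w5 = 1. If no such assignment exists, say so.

Check with a=0 b=1 c=0 d=1 e=0:
w1 = b AND a = 1 AND 0 = 0
w2 = a XOR w1 = 0 XOR 0 = 0
w3 = d XOR w2 = 1 XOR 0 = 1
w4 = c XOR w3 = 0 XOR 1 = 1
w5 = e XOR w4 = 0 XOR 1 = 1
So w4 = 1 and w5 = 1.

a=0 b=1 c=0 d=1 e=0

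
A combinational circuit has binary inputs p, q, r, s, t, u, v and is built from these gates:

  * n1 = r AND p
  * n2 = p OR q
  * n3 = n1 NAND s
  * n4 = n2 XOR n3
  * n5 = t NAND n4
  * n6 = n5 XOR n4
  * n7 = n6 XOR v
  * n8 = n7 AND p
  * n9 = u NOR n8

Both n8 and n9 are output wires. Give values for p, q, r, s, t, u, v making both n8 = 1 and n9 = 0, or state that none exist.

Check with p=1 q=1 r=1 s=0 t=1 u=1 v=0:
n1 = r AND p = 1 AND 1 = 1
n2 = p OR q = 1 OR 1 = 1
n3 = n1 NAND s = 1 NAND 0 = 1
n4 = n2 XOR n3 = 1 XOR 1 = 0
n5 = t NAND n4 = 1 NAND 0 = 1
n6 = n5 XOR n4 = 1 XOR 0 = 1
n7 = n6 XOR v = 1 XOR 0 = 1
n8 = n7 AND p = 1 AND 1 = 1
n9 = u NOR n8 = 1 NOR 1 = 0
So n8 = 1 and n9 = 0.

p=1 q=1 r=1 s=0 t=1 u=1 v=0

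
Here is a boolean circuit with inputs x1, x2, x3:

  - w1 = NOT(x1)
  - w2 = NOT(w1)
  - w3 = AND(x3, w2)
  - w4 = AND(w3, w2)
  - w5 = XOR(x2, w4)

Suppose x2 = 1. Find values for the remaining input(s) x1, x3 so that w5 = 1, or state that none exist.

x1=1, x3=0

Check with x2 = 1 and x1=1, x3=0:
w1 = NOT(x1) = NOT 1 = 0
w2 = NOT(w1) = NOT 0 = 1
w3 = AND(x3, w2) = AND(0, 1) = 0
w4 = AND(w3, w2) = AND(0, 1) = 0
w5 = XOR(x2, w4) = XOR(1, 0) = 1
So w5 = 1.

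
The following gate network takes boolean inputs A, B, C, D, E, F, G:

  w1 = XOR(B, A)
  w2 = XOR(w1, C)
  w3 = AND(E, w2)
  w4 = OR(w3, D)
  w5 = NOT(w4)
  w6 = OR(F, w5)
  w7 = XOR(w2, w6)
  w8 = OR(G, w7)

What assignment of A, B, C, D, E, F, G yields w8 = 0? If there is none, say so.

Check with A=0, B=1, C=0, D=0, E=0, F=1, G=0:
w1 = XOR(B, A) = XOR(1, 0) = 1
w2 = XOR(w1, C) = XOR(1, 0) = 1
w3 = AND(E, w2) = AND(0, 1) = 0
w4 = OR(w3, D) = OR(0, 0) = 0
w5 = NOT(w4) = NOT 0 = 1
w6 = OR(F, w5) = OR(1, 1) = 1
w7 = XOR(w2, w6) = XOR(1, 1) = 0
w8 = OR(G, w7) = OR(0, 0) = 0
So w8 = 0 as required.

A=0, B=1, C=0, D=0, E=0, F=1, G=0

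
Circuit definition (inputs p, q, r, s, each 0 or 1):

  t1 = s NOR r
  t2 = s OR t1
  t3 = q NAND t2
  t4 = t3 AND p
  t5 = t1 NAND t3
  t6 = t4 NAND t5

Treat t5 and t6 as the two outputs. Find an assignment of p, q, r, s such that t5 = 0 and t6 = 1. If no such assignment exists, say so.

p=1, q=0, r=0, s=0

Check with p=1, q=0, r=0, s=0:
t1 = s NOR r = 0 NOR 0 = 1
t2 = s OR t1 = 0 OR 1 = 1
t3 = q NAND t2 = 0 NAND 1 = 1
t4 = t3 AND p = 1 AND 1 = 1
t5 = t1 NAND t3 = 1 NAND 1 = 0
t6 = t4 NAND t5 = 1 NAND 0 = 1
So t5 = 0 and t6 = 1.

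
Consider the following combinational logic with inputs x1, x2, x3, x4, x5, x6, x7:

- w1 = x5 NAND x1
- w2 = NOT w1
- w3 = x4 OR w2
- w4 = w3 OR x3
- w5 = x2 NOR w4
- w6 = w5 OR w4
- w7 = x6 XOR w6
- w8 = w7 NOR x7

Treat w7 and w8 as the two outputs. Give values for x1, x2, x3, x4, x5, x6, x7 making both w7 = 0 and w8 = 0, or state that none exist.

Check with x1=1, x2=1, x3=1, x4=1, x5=1, x6=1, x7=1:
w1 = x5 NAND x1 = 1 NAND 1 = 0
w2 = NOT w1 = NOT 0 = 1
w3 = x4 OR w2 = 1 OR 1 = 1
w4 = w3 OR x3 = 1 OR 1 = 1
w5 = x2 NOR w4 = 1 NOR 1 = 0
w6 = w5 OR w4 = 0 OR 1 = 1
w7 = x6 XOR w6 = 1 XOR 1 = 0
w8 = w7 NOR x7 = 0 NOR 1 = 0
So w7 = 0 and w8 = 0.

x1=1, x2=1, x3=1, x4=1, x5=1, x6=1, x7=1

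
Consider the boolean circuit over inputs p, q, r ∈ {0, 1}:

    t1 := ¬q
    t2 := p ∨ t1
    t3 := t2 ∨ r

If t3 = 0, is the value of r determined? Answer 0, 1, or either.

0

t3 = t2 ∨ r must be 0, so both t2 = 0 and r = 0.
Every assignment with t3 = 0 has r = 0; there are 1 such assignment(s).
  p=0, q=1, r=0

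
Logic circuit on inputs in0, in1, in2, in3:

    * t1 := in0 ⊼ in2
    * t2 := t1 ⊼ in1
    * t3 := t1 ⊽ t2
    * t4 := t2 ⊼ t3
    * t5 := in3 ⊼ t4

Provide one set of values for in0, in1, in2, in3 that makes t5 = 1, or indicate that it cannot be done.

in0=1, in1=0, in2=0, in3=0

t5 = in3 ⊼ t4 must be 1, so at least one of in3, t4 is 0.
Check with in0=1, in1=0, in2=0, in3=0:
t1 = in0 ⊼ in2 = 1 ⊼ 0 = 1
t2 = t1 ⊼ in1 = 1 ⊼ 0 = 1
t3 = t1 ⊽ t2 = 1 ⊽ 1 = 0
t4 = t2 ⊼ t3 = 1 ⊼ 0 = 1
t5 = in3 ⊼ t4 = 0 ⊼ 1 = 1
So t5 = 1 as required.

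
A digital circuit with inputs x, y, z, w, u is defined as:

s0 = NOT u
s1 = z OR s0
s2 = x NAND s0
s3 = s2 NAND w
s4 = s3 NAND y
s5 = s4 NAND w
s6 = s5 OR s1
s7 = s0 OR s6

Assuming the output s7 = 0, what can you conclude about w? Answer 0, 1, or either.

1

s7 = s0 OR s6 must be 0, so both s0 = 0 and s6 = 0.
Every assignment with s7 = 0 has w = 1; there are 4 such assignment(s).
  x=0, y=0, z=0, w=1, u=1
  x=0, y=1, z=0, w=1, u=1
  x=1, y=0, z=0, w=1, u=1
  x=1, y=1, z=0, w=1, u=1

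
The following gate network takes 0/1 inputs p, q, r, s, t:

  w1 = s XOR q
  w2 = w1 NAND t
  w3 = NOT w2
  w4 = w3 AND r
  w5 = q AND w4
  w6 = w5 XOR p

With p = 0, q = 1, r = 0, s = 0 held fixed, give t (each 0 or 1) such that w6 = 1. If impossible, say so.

no solution exists

With p = 0, q = 1, r = 0, s = 0 fixed, none of the 2 settings of t give w6 = 1.
For example, with t=1:
w1 = s XOR q = 0 XOR 1 = 1
w2 = w1 NAND t = 1 NAND 1 = 0
w3 = NOT w2 = NOT 0 = 1
w4 = w3 AND r = 1 AND 0 = 0
w5 = q AND w4 = 1 AND 0 = 0
w6 = w5 XOR p = 0 XOR 0 = 0
giving w6 = 0 ≠ 1.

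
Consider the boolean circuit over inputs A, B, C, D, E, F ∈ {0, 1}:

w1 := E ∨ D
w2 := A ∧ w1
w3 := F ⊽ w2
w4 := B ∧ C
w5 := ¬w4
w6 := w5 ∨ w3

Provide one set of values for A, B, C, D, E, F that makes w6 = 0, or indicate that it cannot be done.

A=1 B=1 C=1 D=1 E=0 F=1

Check with A=1 B=1 C=1 D=1 E=0 F=1:
w1 = E ∨ D = 0 ∨ 1 = 1
w2 = A ∧ w1 = 1 ∧ 1 = 1
w3 = F ⊽ w2 = 1 ⊽ 1 = 0
w4 = B ∧ C = 1 ∧ 1 = 1
w5 = ¬w4 = ¬1 = 0
w6 = w5 ∨ w3 = 0 ∨ 0 = 0
So w6 = 0 as required.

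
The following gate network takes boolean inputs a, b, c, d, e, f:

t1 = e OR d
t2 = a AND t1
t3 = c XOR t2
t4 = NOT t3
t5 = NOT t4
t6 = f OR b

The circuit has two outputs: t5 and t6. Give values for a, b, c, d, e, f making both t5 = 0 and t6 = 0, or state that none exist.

Check with a=0, b=0, c=0, d=1, e=0, f=0:
t1 = e OR d = 0 OR 1 = 1
t2 = a AND t1 = 0 AND 1 = 0
t3 = c XOR t2 = 0 XOR 0 = 0
t4 = NOT t3 = NOT 0 = 1
t5 = NOT t4 = NOT 1 = 0
t6 = f OR b = 0 OR 0 = 0
So t5 = 0 and t6 = 0.

a=0, b=0, c=0, d=1, e=0, f=0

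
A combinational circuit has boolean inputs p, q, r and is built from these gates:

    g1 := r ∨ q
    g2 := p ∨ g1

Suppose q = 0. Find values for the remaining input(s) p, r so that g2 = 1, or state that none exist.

Check with q = 0 and p=1, r=1:
g1 = r ∨ q = 1 ∨ 0 = 1
g2 = p ∨ g1 = 1 ∨ 1 = 1
So g2 = 1.

p=1 r=1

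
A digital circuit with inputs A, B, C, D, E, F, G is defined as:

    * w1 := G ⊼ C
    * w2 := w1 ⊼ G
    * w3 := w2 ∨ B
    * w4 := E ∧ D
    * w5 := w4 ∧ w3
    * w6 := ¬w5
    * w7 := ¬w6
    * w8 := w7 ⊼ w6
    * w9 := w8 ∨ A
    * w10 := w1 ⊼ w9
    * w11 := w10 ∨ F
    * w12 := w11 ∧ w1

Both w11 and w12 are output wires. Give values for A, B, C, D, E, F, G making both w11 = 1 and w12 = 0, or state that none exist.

A=0 B=0 C=1 D=1 E=1 F=1 G=1

Check with A=0 B=0 C=1 D=1 E=1 F=1 G=1:
w1 = G ⊼ C = 1 ⊼ 1 = 0
w2 = w1 ⊼ G = 0 ⊼ 1 = 1
w3 = w2 ∨ B = 1 ∨ 0 = 1
w4 = E ∧ D = 1 ∧ 1 = 1
w5 = w4 ∧ w3 = 1 ∧ 1 = 1
w6 = ¬w5 = ¬1 = 0
w7 = ¬w6 = ¬0 = 1
w8 = w7 ⊼ w6 = 1 ⊼ 0 = 1
w9 = w8 ∨ A = 1 ∨ 0 = 1
w10 = w1 ⊼ w9 = 0 ⊼ 1 = 1
w11 = w10 ∨ F = 1 ∨ 1 = 1
w12 = w11 ∧ w1 = 1 ∧ 0 = 0
So w11 = 1 and w12 = 0.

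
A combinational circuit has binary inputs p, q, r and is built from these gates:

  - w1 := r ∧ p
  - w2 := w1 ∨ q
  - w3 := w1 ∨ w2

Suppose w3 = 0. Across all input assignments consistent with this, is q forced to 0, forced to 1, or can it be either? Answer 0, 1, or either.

0

w3 = w1 ∨ w2 must be 0, so both w1 = 0 and w2 = 0.
w1 = r ∧ p must be 0, so at least one of r, p is 0.
Every assignment with w3 = 0 has q = 0; there are 3 such assignment(s).
  p=0, q=0, r=0
  p=0, q=0, r=1
  p=1, q=0, r=0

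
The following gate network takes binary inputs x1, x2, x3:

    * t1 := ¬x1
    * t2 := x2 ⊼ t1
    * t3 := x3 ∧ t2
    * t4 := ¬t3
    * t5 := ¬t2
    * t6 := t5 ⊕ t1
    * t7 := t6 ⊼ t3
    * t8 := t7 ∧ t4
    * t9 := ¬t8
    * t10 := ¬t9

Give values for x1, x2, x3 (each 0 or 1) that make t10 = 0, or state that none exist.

t10 = ¬t9 must be 0, so t9 = 1.
t9 = ¬t8 must be 1, so t8 = 0.
t8 = t7 ∧ t4 must be 0, so at least one of t7, t4 is 0.
Check with x1=1 x2=0 x3=1:
t1 = ¬x1 = ¬1 = 0
t2 = x2 ⊼ t1 = 0 ⊼ 0 = 1
t3 = x3 ∧ t2 = 1 ∧ 1 = 1
t4 = ¬t3 = ¬1 = 0
t5 = ¬t2 = ¬1 = 0
t6 = t5 ⊕ t1 = 0 ⊕ 0 = 0
t7 = t6 ⊼ t3 = 0 ⊼ 1 = 1
t8 = t7 ∧ t4 = 1 ∧ 0 = 0
t9 = ¬t8 = ¬0 = 1
t10 = ¬t9 = ¬1 = 0
So t10 = 0 as required.

x1=1 x2=0 x3=1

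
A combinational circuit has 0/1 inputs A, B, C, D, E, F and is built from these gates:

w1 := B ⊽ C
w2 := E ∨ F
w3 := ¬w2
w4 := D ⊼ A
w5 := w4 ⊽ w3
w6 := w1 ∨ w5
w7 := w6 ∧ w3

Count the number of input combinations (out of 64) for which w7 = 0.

w7 = w6 ∧ w3 must be 0, so at least one of w6, w3 is 0.
Enumerating the 64 input combinations, 60 give w7 = 0 and 4 give w7 = 1.

60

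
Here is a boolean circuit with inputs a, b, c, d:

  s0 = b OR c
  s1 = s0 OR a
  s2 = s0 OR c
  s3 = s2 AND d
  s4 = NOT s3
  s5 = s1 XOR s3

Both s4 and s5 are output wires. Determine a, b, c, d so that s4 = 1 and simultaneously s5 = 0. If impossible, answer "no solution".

Check with a=0, b=0, c=0, d=1:
s0 = b OR c = 0 OR 0 = 0
s1 = s0 OR a = 0 OR 0 = 0
s2 = s0 OR c = 0 OR 0 = 0
s3 = s2 AND d = 0 AND 1 = 0
s4 = NOT s3 = NOT 0 = 1
s5 = s1 XOR s3 = 0 XOR 0 = 0
So s4 = 1 and s5 = 0.

a=0, b=0, c=0, d=1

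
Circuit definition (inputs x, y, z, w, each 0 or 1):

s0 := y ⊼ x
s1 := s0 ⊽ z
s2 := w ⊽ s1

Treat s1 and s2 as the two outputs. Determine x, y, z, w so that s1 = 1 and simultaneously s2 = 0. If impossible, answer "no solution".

Check with x=1, y=1, z=0, w=1:
s0 = y ⊼ x = 1 ⊼ 1 = 0
s1 = s0 ⊽ z = 0 ⊽ 0 = 1
s2 = w ⊽ s1 = 1 ⊽ 1 = 0
So s1 = 1 and s2 = 0.

x=1, y=1, z=0, w=1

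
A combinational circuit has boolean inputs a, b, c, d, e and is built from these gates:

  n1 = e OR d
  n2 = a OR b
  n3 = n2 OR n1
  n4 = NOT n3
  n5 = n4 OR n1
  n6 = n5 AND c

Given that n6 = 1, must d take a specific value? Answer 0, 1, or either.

Both values of d occur among assignments with n6 = 1:
  d=0: a=0, b=0, c=1, d=0, e=0
  d=1: a=0, b=0, c=1, d=1, e=0

either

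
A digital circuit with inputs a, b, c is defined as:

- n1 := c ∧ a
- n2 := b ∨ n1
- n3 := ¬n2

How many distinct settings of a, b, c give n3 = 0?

5

n3 = ¬n2 must be 0, so n2 = 1.
n2 = b ∨ n1 must be 1, so at least one of b, n1 is 1.
Enumerating the 8 input combinations, 5 give n3 = 0 and 3 give n3 = 1.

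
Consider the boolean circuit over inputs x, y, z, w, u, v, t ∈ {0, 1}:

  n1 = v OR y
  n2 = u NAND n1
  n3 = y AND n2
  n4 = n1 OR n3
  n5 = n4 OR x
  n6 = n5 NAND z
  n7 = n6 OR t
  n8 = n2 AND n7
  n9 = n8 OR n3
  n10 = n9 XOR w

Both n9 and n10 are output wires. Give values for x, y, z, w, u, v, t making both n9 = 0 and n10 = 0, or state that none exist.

x=0 y=0 z=1 w=0 u=0 v=1 t=0

Check with x=0 y=0 z=1 w=0 u=0 v=1 t=0:
n1 = v OR y = 1 OR 0 = 1
n2 = u NAND n1 = 0 NAND 1 = 1
n3 = y AND n2 = 0 AND 1 = 0
n4 = n1 OR n3 = 1 OR 0 = 1
n5 = n4 OR x = 1 OR 0 = 1
n6 = n5 NAND z = 1 NAND 1 = 0
n7 = n6 OR t = 0 OR 0 = 0
n8 = n2 AND n7 = 1 AND 0 = 0
n9 = n8 OR n3 = 0 OR 0 = 0
n10 = n9 XOR w = 0 XOR 0 = 0
So n9 = 0 and n10 = 0.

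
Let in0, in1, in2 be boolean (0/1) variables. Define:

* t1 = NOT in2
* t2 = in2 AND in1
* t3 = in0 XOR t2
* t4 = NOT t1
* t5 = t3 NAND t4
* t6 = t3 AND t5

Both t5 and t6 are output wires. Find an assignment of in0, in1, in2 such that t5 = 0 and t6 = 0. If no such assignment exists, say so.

Check with in0=1, in1=0, in2=1:
t1 = NOT in2 = NOT 1 = 0
t2 = in2 AND in1 = 1 AND 0 = 0
t3 = in0 XOR t2 = 1 XOR 0 = 1
t4 = NOT t1 = NOT 0 = 1
t5 = t3 NAND t4 = 1 NAND 1 = 0
t6 = t3 AND t5 = 1 AND 0 = 0
So t5 = 0 and t6 = 0.

in0=1, in1=0, in2=1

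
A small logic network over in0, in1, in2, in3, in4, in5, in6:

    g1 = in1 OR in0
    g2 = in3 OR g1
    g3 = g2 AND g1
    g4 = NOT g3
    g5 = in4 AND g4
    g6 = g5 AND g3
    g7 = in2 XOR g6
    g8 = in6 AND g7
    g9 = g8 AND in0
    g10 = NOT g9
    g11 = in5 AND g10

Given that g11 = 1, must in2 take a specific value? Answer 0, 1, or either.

Both values of in2 occur among assignments with g11 = 1:
  in2=0: in0=0, in1=0, in2=0, in3=0, in4=0, in5=1, in6=0
  in2=1: in0=0, in1=0, in2=1, in3=0, in4=0, in5=1, in6=0

either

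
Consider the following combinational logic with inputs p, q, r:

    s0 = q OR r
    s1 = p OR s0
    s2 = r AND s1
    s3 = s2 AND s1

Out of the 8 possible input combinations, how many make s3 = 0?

s3 = s2 AND s1 must be 0, so at least one of s2, s1 is 0.
Satisfying assignments:
  p=0, q=0, r=0
  p=0, q=1, r=0
  p=1, q=0, r=0
  p=1, q=1, r=0

4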